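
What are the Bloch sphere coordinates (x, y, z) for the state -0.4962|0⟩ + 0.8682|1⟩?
(-0.8616, 0, -0.5076)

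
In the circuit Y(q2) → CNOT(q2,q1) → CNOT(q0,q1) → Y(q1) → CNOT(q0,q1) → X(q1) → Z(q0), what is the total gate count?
7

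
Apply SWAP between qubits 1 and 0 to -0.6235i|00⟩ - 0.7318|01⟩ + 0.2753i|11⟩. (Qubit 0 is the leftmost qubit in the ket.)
-0.6235i|00⟩ - 0.7318|10⟩ + 0.2753i|11⟩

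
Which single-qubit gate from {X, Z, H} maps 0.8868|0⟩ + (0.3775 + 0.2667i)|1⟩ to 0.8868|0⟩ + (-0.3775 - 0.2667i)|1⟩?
Z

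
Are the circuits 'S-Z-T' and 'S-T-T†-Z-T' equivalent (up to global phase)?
Yes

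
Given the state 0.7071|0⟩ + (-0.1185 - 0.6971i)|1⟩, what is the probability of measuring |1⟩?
0.5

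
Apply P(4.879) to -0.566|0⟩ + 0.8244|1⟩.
-0.566|0⟩ + (0.1367 - 0.813i)|1⟩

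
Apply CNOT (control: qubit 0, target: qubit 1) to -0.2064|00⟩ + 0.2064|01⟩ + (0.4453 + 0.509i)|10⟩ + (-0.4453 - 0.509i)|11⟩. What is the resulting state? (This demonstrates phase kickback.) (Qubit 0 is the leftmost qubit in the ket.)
-0.2064|00⟩ + 0.2064|01⟩ + (-0.4453 - 0.509i)|10⟩ + (0.4453 + 0.509i)|11⟩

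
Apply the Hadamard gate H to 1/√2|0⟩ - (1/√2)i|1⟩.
(1/2 - (1/2)i)|0⟩ + (1/2 + (1/2)i)|1⟩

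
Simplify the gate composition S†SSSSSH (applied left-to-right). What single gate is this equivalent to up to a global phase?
H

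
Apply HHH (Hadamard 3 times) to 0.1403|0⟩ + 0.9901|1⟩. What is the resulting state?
0.7993|0⟩ - 0.6009|1⟩

H² = I, so H^3 = H: a single Hadamard. With (a, b) = (0.1403, 0.9901), H gives ((a + b)/√2, (a − b)/√2) = (0.7993, -0.6009).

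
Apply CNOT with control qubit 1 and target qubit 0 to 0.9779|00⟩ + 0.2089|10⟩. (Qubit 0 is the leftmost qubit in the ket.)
0.9779|00⟩ + 0.2089|10⟩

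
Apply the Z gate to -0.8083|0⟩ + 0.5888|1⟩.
-0.8083|0⟩ - 0.5888|1⟩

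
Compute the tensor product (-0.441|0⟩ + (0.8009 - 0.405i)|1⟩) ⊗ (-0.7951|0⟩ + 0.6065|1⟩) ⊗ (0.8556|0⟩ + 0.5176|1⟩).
0.3|000⟩ + 0.1815|001⟩ - 0.2288|010⟩ - 0.1384|011⟩ + (-0.5448 + 0.2755i)|100⟩ + (-0.3296 + 0.1667i)|101⟩ + (0.4156 - 0.2102i)|110⟩ + (0.2514 - 0.1271i)|111⟩

amp(|b₁b₂…⟩) = product of the factor amplitudes for bits b₁, b₂, …; only kets whose every factor amplitude is nonzero survive.
|000⟩: (-0.441)(-0.7951)(0.8556) = 0.3
|001⟩: (-0.441)(-0.7951)(0.5176) = 0.1815
|010⟩: (-0.441)(0.6065)(0.8556) = -0.2288
|011⟩: (-0.441)(0.6065)(0.5176) = -0.1384
|100⟩: (0.8009 - 0.405i)(-0.7951)(0.8556) = (-0.5448 + 0.2755i)
|101⟩: (0.8009 - 0.405i)(-0.7951)(0.5176) = (-0.3296 + 0.1667i)
|110⟩: (0.8009 - 0.405i)(0.6065)(0.8556) = (0.4156 - 0.2102i)
|111⟩: (0.8009 - 0.405i)(0.6065)(0.5176) = (0.2514 - 0.1271i)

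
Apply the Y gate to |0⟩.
i|1⟩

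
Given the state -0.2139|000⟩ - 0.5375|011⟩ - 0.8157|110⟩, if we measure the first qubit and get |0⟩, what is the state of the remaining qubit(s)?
-0.3698|00⟩ - 0.9291|11⟩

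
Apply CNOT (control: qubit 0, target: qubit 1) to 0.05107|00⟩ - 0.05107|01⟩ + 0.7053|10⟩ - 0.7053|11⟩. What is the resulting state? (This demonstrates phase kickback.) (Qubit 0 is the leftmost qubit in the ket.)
0.05107|00⟩ - 0.05107|01⟩ - 0.7053|10⟩ + 0.7053|11⟩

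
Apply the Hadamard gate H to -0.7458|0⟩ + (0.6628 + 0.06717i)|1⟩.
(-0.05869 + 0.0475i)|0⟩ + (-0.996 - 0.0475i)|1⟩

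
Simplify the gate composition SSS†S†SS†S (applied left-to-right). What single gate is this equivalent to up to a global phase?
S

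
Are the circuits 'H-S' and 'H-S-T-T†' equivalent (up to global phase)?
Yes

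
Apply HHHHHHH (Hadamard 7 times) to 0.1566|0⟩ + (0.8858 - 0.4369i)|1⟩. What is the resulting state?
(0.7371 - 0.3089i)|0⟩ + (-0.5156 + 0.3089i)|1⟩

H² = I, so H^7 = H: a single Hadamard. With (a, b) = (0.1566, (0.8858 - 0.4369i)), H gives ((a + b)/√2, (a − b)/√2) = ((0.7371 - 0.3089i), (-0.5156 + 0.3089i)).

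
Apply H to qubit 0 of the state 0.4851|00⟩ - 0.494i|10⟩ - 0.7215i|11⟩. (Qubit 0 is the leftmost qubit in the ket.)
(0.343 - 0.3493i)|00⟩ - 0.5102i|01⟩ + (0.343 + 0.3493i)|10⟩ + 0.5102i|11⟩

H on qubit 0 mixes each pair of kets that differ only in qubit 0: amplitudes (a, b) of (|…0…⟩, |…1…⟩) become ((a + b)/√2, (a − b)/√2). Kets absent from the input have amplitude 0.
(|00⟩, |10⟩): (a, b) = (0.4851, -0.494i) → ((0.343 - 0.3493i), (0.343 + 0.3493i))
(|01⟩, |11⟩): (a, b) = (0, -0.7215i) → (-0.5102i, 0.5102i)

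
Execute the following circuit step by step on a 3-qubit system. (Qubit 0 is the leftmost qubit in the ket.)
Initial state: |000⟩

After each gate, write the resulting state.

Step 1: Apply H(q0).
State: 1/√2|000⟩ + 1/√2|100⟩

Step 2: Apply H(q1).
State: 1/2|000⟩ + 1/2|010⟩ + 1/2|100⟩ + 1/2|110⟩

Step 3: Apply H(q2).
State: 1/√8|000⟩ + 1/√8|001⟩ + 1/√8|010⟩ + 1/√8|011⟩ + 1/√8|100⟩ + 1/√8|101⟩ + 1/√8|110⟩ + 1/√8|111⟩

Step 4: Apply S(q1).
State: 1/√8|000⟩ + 1/√8|001⟩ + (1/√8)i|010⟩ + (1/√8)i|011⟩ + 1/√8|100⟩ + 1/√8|101⟩ + (1/√8)i|110⟩ + (1/√8)i|111⟩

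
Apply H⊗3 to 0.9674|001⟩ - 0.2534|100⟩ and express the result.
0.2524|000⟩ - 0.4316|001⟩ + 0.2524|010⟩ - 0.4316|011⟩ + 0.4316|100⟩ - 0.2524|101⟩ + 0.4316|110⟩ - 0.2524|111⟩

H⊗3 gives amp(|y⟩) = (1/2√2) Σ_x (−1)^(x·y) amp(|x⟩), where x·y is the number of positions in which both x and y have a 1.
|000⟩: (0.9674 - 0.2534)/(2√2) = 0.2524
|001⟩: (-0.9674 - 0.2534)/(2√2) = -0.4316
|010⟩: (0.9674 - 0.2534)/(2√2) = 0.2524
|011⟩: (-0.9674 - 0.2534)/(2√2) = -0.4316
|100⟩: (0.9674 + 0.2534)/(2√2) = 0.4316
|101⟩: (-0.9674 + 0.2534)/(2√2) = -0.2524
|110⟩: (0.9674 + 0.2534)/(2√2) = 0.4316
|111⟩: (-0.9674 + 0.2534)/(2√2) = -0.2524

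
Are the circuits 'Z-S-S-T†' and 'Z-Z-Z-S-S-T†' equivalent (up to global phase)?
Yes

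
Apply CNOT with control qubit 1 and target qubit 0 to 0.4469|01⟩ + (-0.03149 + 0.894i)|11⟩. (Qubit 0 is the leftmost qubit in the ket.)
(-0.03149 + 0.894i)|01⟩ + 0.4469|11⟩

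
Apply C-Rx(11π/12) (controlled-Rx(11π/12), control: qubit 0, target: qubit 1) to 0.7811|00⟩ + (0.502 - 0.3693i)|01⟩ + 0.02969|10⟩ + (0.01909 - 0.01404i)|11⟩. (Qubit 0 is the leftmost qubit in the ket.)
0.7811|00⟩ + (0.502 - 0.3693i)|01⟩ + (-0.01004 - 0.01893i)|10⟩ + (0.002492 - 0.03127i)|11⟩

C-Rx(11π/12) leaves the control-|0⟩ kets |00⟩, |01⟩ unchanged and applies Rx(11π/12) to qubit 1 on the control-|1⟩ pair (|10⟩, |11⟩).
Rx(11π/12) = [[cos(θ/2), −i·sin(θ/2)], [−i·sin(θ/2), cos(θ/2)]]; θ = 11π/12, cos(θ/2) ≈ 0.130526, sin(θ/2) ≈ 0.991445.
With a = amp(|10⟩) = 0.02969 and b = amp(|11⟩) = (0.01909 - 0.01404i):
new amp(|10⟩) = (0.130526)·a + (-0.991445i)·b = (-0.01004 - 0.01893i)
new amp(|11⟩) = (-0.991445i)·a + (0.130526)·b = (0.002492 - 0.03127i)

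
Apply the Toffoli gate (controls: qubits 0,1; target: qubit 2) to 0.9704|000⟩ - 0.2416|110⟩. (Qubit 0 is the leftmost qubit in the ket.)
0.9704|000⟩ - 0.2416|111⟩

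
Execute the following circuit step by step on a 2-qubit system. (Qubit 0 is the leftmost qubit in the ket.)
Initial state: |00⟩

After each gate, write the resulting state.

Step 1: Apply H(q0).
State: 1/√2|00⟩ + 1/√2|10⟩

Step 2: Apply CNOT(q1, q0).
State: 1/√2|00⟩ + 1/√2|10⟩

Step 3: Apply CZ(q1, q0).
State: 1/√2|00⟩ + 1/√2|10⟩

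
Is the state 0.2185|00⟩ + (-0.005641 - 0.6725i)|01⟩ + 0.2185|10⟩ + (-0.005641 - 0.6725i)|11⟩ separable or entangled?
Separable

Writing the state as a|00⟩ + b|01⟩ + c|10⟩ + d|11⟩, it is a product state iff ad − bc = 0.
Here (a, b, c, d) = (0.2185, (-0.005641 - 0.6725i), 0.2185, (-0.005641 - 0.6725i)): ad − bc = (0.2185)(-0.005641 - 0.6725i) − (-0.005641 - 0.6725i)(0.2185) = 0, so the state is separable.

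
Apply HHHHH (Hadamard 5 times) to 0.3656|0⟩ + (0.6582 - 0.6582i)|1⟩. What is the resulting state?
(0.7239 - 0.4654i)|0⟩ + (-0.2069 + 0.4654i)|1⟩

H² = I, so H^5 = H: a single Hadamard. With (a, b) = (0.3656, (0.6582 - 0.6582i)), H gives ((a + b)/√2, (a − b)/√2) = ((0.7239 - 0.4654i), (-0.2069 + 0.4654i)).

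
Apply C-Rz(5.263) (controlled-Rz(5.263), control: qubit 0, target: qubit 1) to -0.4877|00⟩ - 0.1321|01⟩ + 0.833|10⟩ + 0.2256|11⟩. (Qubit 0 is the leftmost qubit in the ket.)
-0.4877|00⟩ - 0.1321|01⟩ + (-0.727 - 0.4067i)|10⟩ + (-0.1969 + 0.1102i)|11⟩

C-Rz(5.263) leaves the control-|0⟩ kets |00⟩, |01⟩ unchanged and applies Rz(5.263) to qubit 1 on the control-|1⟩ pair (|10⟩, |11⟩).
Rz(5.263) = [[e^(−iθ/2), 0], [0, e^(iθ/2)]] with e^(±iθ/2) = cos(θ/2) ± i·sin(θ/2); θ = 5.263, cos(θ/2) ≈ -0.872699, sin(θ/2) ≈ 0.488258.
With a = amp(|10⟩) = 0.833 and b = amp(|11⟩) = 0.2256:
new amp(|10⟩) = (-0.872699 - 0.488258i)·a = (-0.727 - 0.4067i)
new amp(|11⟩) = (-0.872699 + 0.488258i)·b = (-0.1969 + 0.1102i)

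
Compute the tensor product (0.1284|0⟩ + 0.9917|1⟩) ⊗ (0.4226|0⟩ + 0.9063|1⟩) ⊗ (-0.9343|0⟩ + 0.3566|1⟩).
-0.0507|000⟩ + 0.01935|001⟩ - 0.1087|010⟩ + 0.0415|011⟩ - 0.3916|100⟩ + 0.1494|101⟩ - 0.8397|110⟩ + 0.3205|111⟩

amp(|b₁b₂…⟩) = product of the factor amplitudes for bits b₁, b₂, …; only kets whose every factor amplitude is nonzero survive.
|000⟩: (0.1284)(0.4226)(-0.9343) = -0.0507
|001⟩: (0.1284)(0.4226)(0.3566) = 0.01935
|010⟩: (0.1284)(0.9063)(-0.9343) = -0.1087
|011⟩: (0.1284)(0.9063)(0.3566) = 0.0415
|100⟩: (0.9917)(0.4226)(-0.9343) = -0.3916
|101⟩: (0.9917)(0.4226)(0.3566) = 0.1494
|110⟩: (0.9917)(0.9063)(-0.9343) = -0.8397
|111⟩: (0.9917)(0.9063)(0.3566) = 0.3205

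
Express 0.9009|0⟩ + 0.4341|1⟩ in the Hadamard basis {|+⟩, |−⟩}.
0.944|+⟩ + 0.3301|−⟩

With |ψ⟩ = α|0⟩ + β|1⟩, the Hadamard-basis coefficients are ⟨+|ψ⟩ = (α + β)/√2 and ⟨−|ψ⟩ = (α − β)/√2.
Here α = 0.9009, β = 0.4341: (α + β)/√2 = 0.944, (α − β)/√2 = 0.3301.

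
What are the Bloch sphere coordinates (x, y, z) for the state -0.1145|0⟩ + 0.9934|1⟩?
(-0.2275, 0, -0.9737)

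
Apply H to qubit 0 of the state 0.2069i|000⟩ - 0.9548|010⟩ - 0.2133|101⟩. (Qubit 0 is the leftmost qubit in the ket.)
0.1463i|000⟩ - 0.1508|001⟩ - 0.6751|010⟩ + 0.1463i|100⟩ + 0.1508|101⟩ - 0.6751|110⟩

H on qubit 0 mixes each pair of kets that differ only in qubit 0: amplitudes (a, b) of (|…0…⟩, |…1…⟩) become ((a + b)/√2, (a − b)/√2). Kets absent from the input have amplitude 0.
(|000⟩, |100⟩): (a, b) = (0.2069i, 0) → (0.1463i, 0.1463i)
(|001⟩, |101⟩): (a, b) = (0, -0.2133) → (-0.1508, 0.1508)
(|010⟩, |110⟩): (a, b) = (-0.9548, 0) → (-0.6751, -0.6751)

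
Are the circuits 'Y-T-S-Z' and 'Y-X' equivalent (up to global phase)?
No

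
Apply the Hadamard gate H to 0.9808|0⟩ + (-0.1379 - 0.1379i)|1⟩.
(0.596 - 0.09751i)|0⟩ + (0.791 + 0.09751i)|1⟩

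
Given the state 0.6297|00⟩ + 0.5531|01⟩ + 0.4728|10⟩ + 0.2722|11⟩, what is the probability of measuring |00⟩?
0.3965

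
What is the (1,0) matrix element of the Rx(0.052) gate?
-0.026i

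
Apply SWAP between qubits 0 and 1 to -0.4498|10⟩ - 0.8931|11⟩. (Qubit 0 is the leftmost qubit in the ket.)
-0.4498|01⟩ - 0.8931|11⟩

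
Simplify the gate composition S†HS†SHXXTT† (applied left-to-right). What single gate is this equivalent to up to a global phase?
S†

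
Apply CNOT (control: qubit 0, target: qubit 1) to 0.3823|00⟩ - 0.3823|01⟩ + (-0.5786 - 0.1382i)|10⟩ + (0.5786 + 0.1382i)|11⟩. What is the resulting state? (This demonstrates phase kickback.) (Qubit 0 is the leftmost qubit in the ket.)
0.3823|00⟩ - 0.3823|01⟩ + (0.5786 + 0.1382i)|10⟩ + (-0.5786 - 0.1382i)|11⟩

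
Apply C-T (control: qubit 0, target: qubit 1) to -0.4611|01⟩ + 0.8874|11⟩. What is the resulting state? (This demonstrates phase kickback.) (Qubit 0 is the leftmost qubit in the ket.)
-0.4611|01⟩ + (0.6275 + 0.6275i)|11⟩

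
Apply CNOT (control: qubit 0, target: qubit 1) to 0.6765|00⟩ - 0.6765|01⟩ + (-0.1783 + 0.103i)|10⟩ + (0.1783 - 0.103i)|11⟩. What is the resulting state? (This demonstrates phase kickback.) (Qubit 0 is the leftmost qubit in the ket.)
0.6765|00⟩ - 0.6765|01⟩ + (0.1783 - 0.103i)|10⟩ + (-0.1783 + 0.103i)|11⟩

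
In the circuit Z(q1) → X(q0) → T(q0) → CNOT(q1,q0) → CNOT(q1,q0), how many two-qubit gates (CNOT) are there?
2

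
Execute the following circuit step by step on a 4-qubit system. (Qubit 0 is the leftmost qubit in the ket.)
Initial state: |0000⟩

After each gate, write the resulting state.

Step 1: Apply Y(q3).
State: i|0001⟩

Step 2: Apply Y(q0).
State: -|1001⟩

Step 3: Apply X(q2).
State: -|1011⟩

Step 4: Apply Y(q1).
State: -i|1111⟩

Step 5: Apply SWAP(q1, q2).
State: -i|1111⟩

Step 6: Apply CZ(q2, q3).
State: i|1111⟩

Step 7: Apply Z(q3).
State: -i|1111⟩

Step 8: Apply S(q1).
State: |1111⟩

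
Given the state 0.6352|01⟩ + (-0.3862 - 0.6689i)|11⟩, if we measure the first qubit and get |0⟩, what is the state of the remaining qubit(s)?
|1⟩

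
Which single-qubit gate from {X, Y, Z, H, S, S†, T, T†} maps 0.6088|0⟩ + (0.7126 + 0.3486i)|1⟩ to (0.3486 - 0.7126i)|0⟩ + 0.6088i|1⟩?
Y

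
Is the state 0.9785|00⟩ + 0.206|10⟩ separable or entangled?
Separable

Writing the state as a|00⟩ + b|01⟩ + c|10⟩ + d|11⟩, it is a product state iff ad − bc = 0.
Here (a, b, c, d) = (0.9785, 0, 0.206, 0): ad − bc = (0.9785)(0) − (0)(0.206) = 0, so the state is separable.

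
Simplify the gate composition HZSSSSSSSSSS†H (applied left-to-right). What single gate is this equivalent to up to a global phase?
X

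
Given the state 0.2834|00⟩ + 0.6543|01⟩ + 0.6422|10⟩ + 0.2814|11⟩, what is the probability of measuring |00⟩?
0.08032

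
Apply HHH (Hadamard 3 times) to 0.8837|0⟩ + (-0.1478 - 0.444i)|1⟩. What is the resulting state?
(0.5204 - 0.314i)|0⟩ + (0.7294 + 0.314i)|1⟩

H² = I, so H^3 = H: a single Hadamard. With (a, b) = (0.8837, (-0.1478 - 0.444i)), H gives ((a + b)/√2, (a − b)/√2) = ((0.5204 - 0.314i), (0.7294 + 0.314i)).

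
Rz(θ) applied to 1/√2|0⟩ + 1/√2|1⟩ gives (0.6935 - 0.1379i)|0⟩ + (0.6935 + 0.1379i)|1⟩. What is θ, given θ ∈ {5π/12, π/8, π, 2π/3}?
π/8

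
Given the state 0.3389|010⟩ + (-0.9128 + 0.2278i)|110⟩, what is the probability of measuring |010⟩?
0.1149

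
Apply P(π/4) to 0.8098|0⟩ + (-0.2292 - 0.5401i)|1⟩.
0.8098|0⟩ + (0.2198 - 0.544i)|1⟩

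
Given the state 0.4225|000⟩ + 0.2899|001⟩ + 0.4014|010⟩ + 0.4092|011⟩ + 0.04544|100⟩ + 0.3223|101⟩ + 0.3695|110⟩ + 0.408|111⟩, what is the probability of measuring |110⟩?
0.1365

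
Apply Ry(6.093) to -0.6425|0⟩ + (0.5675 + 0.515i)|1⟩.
(0.5857 - 0.0489i)|0⟩ + (-0.6259 - 0.5127i)|1⟩

Ry(6.093) = [[cos(θ/2), −sin(θ/2)], [sin(θ/2), cos(θ/2)]]; θ = 6.093, cos(θ/2) ≈ -0.995482, sin(θ/2) ≈ 0.0949494.
With a = amp(|0⟩) = -0.6425 and b = amp(|1⟩) = (0.5675 + 0.515i):
new amp(|0⟩) = (-0.995482)·a + (-0.0949494)·b = (0.5857 - 0.0489i)
new amp(|1⟩) = (0.0949494)·a + (-0.995482)·b = (-0.6259 - 0.5127i)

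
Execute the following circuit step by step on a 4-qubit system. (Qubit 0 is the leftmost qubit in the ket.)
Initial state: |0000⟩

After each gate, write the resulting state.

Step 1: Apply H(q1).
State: 1/√2|0000⟩ + 1/√2|0100⟩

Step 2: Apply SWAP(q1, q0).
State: 1/√2|0000⟩ + 1/√2|1000⟩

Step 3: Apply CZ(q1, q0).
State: 1/√2|0000⟩ + 1/√2|1000⟩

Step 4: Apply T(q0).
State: 1/√2|0000⟩ + (1/2 + (1/2)i)|1000⟩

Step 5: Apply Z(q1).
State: 1/√2|0000⟩ + (1/2 + (1/2)i)|1000⟩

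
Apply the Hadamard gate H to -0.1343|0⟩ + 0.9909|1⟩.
0.6057|0⟩ - 0.7956|1⟩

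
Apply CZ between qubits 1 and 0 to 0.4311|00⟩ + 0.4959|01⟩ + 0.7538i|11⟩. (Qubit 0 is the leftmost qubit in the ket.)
0.4311|00⟩ + 0.4959|01⟩ - 0.7538i|11⟩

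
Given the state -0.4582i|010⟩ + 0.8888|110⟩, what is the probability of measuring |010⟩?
0.2099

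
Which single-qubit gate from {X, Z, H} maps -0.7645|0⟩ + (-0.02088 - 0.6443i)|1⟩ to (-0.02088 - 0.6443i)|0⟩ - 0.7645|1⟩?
X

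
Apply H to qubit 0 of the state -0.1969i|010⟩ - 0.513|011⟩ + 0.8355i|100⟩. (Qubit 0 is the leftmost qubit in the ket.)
0.5908i|000⟩ - 0.1392i|010⟩ - 0.3627|011⟩ - 0.5908i|100⟩ - 0.1392i|110⟩ - 0.3627|111⟩

H on qubit 0 mixes each pair of kets that differ only in qubit 0: amplitudes (a, b) of (|…0…⟩, |…1…⟩) become ((a + b)/√2, (a − b)/√2). Kets absent from the input have amplitude 0.
(|000⟩, |100⟩): (a, b) = (0, 0.8355i) → (0.5908i, -0.5908i)
(|010⟩, |110⟩): (a, b) = (-0.1969i, 0) → (-0.1392i, -0.1392i)
(|011⟩, |111⟩): (a, b) = (-0.513, 0) → (-0.3627, -0.3627)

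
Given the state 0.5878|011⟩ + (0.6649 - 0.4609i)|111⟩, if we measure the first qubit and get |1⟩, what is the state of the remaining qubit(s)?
(0.8219 - 0.5697i)|11⟩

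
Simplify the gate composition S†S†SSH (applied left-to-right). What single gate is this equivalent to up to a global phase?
H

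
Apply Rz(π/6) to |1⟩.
(0.9659 + 0.2588i)|1⟩

Rz(π/6) = [[e^(−iθ/2), 0], [0, e^(iθ/2)]] with e^(±iθ/2) = cos(θ/2) ± i·sin(θ/2); θ = π/6, cos(θ/2) ≈ 0.965926, sin(θ/2) ≈ 0.258819.
With a = amp(|0⟩) = 0 and b = amp(|1⟩) = 1:
new amp(|0⟩) = (0.965926 - 0.258819i)·a = 0
new amp(|1⟩) = (0.965926 + 0.258819i)·b = (0.9659 + 0.2588i)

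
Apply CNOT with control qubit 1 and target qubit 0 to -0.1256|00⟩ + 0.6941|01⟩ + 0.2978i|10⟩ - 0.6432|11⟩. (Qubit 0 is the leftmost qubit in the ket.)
-0.1256|00⟩ - 0.6432|01⟩ + 0.2978i|10⟩ + 0.6941|11⟩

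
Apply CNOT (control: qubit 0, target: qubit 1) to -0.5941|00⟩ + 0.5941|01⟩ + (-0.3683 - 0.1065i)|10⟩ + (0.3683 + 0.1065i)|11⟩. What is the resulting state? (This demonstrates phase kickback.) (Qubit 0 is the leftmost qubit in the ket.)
-0.5941|00⟩ + 0.5941|01⟩ + (0.3683 + 0.1065i)|10⟩ + (-0.3683 - 0.1065i)|11⟩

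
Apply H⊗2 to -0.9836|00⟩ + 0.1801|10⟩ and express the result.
-0.4018|00⟩ - 0.4018|01⟩ - 0.5819|10⟩ - 0.5819|11⟩

H⊗2 gives amp(|y⟩) = (1/2) Σ_x (−1)^(x·y) amp(|x⟩), where x·y is the number of positions in which both x and y have a 1.
|00⟩: (-0.9836 + 0.1801)/2 = -0.4018
|01⟩: (-0.9836 + 0.1801)/2 = -0.4018
|10⟩: (-0.9836 - 0.1801)/2 = -0.5819
|11⟩: (-0.9836 - 0.1801)/2 = -0.5819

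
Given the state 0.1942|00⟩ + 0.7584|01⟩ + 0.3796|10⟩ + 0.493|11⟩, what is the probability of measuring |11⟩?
0.243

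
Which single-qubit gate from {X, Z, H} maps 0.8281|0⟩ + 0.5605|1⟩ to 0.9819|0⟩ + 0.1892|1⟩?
H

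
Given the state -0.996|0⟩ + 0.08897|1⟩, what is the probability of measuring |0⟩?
0.992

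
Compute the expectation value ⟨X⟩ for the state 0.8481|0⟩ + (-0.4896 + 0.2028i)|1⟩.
-0.8305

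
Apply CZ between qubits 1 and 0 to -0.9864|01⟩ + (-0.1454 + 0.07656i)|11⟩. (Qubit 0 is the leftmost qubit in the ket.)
-0.9864|01⟩ + (0.1454 - 0.07656i)|11⟩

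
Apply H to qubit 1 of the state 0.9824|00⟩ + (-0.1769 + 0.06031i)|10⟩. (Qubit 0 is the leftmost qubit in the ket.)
0.6947|00⟩ + 0.6947|01⟩ + (-0.1251 + 0.04265i)|10⟩ + (-0.1251 + 0.04265i)|11⟩

H on qubit 1 mixes each pair of kets that differ only in qubit 1: amplitudes (a, b) of (|…0…⟩, |…1…⟩) become ((a + b)/√2, (a − b)/√2). Kets absent from the input have amplitude 0.
(|00⟩, |01⟩): (a, b) = (0.9824, 0) → (0.6947, 0.6947)
(|10⟩, |11⟩): (a, b) = ((-0.1769 + 0.06031i), 0) → ((-0.1251 + 0.04265i), (-0.1251 + 0.04265i))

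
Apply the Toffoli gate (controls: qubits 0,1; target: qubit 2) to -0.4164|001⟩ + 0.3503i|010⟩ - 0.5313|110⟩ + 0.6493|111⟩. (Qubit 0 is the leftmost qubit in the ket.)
-0.4164|001⟩ + 0.3503i|010⟩ + 0.6493|110⟩ - 0.5313|111⟩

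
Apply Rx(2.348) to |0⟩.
0.3865|0⟩ - 0.9223i|1⟩

Rx(2.348) = [[cos(θ/2), −i·sin(θ/2)], [−i·sin(θ/2), cos(θ/2)]]; θ = 2.348, cos(θ/2) ≈ 0.386466, sin(θ/2) ≈ 0.922304.
With a = amp(|0⟩) = 1 and b = amp(|1⟩) = 0:
new amp(|0⟩) = (0.386466)·a + (-0.922304i)·b = 0.3865
new amp(|1⟩) = (-0.922304i)·a + (0.386466)·b = -0.9223i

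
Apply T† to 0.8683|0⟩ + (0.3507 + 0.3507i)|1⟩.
0.8683|0⟩ + 0.496|1⟩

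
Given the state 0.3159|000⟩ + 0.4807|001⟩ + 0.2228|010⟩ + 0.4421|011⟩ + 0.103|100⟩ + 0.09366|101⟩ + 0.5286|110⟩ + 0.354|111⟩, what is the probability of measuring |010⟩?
0.04964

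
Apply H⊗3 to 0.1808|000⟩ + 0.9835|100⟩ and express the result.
0.4116|000⟩ + 0.4116|001⟩ + 0.4116|010⟩ + 0.4116|011⟩ - 0.2838|100⟩ - 0.2838|101⟩ - 0.2838|110⟩ - 0.2838|111⟩

H⊗3 gives amp(|y⟩) = (1/2√2) Σ_x (−1)^(x·y) amp(|x⟩), where x·y is the number of positions in which both x and y have a 1.
|000⟩: (0.1808 + 0.9835)/(2√2) = 0.4116
|001⟩: (0.1808 + 0.9835)/(2√2) = 0.4116
|010⟩: (0.1808 + 0.9835)/(2√2) = 0.4116
|011⟩: (0.1808 + 0.9835)/(2√2) = 0.4116
|100⟩: (0.1808 - 0.9835)/(2√2) = -0.2838
|101⟩: (0.1808 - 0.9835)/(2√2) = -0.2838
|110⟩: (0.1808 - 0.9835)/(2√2) = -0.2838
|111⟩: (0.1808 - 0.9835)/(2√2) = -0.2838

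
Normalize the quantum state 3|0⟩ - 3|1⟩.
1/√2|0⟩ - 1/√2|1⟩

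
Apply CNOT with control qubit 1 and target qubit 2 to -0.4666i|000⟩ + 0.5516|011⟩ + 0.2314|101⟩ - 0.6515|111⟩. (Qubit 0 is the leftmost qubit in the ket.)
-0.4666i|000⟩ + 0.5516|010⟩ + 0.2314|101⟩ - 0.6515|110⟩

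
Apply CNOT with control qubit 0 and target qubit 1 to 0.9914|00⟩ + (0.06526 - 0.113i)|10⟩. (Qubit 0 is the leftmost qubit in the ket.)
0.9914|00⟩ + (0.06526 - 0.113i)|11⟩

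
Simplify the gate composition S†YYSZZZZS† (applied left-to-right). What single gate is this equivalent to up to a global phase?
S†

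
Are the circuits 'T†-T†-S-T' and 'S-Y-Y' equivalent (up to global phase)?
No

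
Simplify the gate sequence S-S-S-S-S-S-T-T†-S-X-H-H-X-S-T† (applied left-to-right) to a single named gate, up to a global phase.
T†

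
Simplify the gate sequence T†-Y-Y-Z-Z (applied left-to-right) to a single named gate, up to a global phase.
T†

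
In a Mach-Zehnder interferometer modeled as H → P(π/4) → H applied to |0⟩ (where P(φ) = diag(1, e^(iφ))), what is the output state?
(0.8536 + (1/√8)i)|0⟩ + (0.1464 - (1/√8)i)|1⟩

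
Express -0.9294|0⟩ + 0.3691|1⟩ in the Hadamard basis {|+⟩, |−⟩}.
-0.3962|+⟩ - 0.9182|−⟩

With |ψ⟩ = α|0⟩ + β|1⟩, the Hadamard-basis coefficients are ⟨+|ψ⟩ = (α + β)/√2 and ⟨−|ψ⟩ = (α − β)/√2.
Here α = -0.9294, β = 0.3691: (α + β)/√2 = -0.3962, (α − β)/√2 = -0.9182.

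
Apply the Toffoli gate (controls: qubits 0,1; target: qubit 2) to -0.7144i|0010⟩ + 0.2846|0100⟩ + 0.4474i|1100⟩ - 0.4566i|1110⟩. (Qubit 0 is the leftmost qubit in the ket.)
-0.7144i|0010⟩ + 0.2846|0100⟩ - 0.4566i|1100⟩ + 0.4474i|1110⟩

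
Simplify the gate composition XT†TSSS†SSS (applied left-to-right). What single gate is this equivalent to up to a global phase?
X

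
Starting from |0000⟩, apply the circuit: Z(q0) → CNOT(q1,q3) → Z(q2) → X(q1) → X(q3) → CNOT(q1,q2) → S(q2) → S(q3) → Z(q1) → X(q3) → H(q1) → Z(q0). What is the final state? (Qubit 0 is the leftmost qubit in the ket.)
1/√2|0010⟩ - 1/√2|0110⟩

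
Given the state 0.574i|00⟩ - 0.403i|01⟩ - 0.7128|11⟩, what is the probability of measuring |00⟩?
0.3295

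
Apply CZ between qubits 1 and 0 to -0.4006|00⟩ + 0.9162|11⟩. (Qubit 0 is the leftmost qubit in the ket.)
-0.4006|00⟩ - 0.9162|11⟩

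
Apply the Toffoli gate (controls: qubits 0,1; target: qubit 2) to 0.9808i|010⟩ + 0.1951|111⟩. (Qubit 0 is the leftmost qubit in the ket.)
0.9808i|010⟩ + 0.1951|110⟩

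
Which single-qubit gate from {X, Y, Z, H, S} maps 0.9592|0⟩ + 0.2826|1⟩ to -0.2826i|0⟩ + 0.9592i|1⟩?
Y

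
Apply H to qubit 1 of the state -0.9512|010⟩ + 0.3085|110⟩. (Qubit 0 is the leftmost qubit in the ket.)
-0.6726|000⟩ + 0.6726|010⟩ + 0.2181|100⟩ - 0.2181|110⟩

H on qubit 1 mixes each pair of kets that differ only in qubit 1: amplitudes (a, b) of (|…0…⟩, |…1…⟩) become ((a + b)/√2, (a − b)/√2). Kets absent from the input have amplitude 0.
(|000⟩, |010⟩): (a, b) = (0, -0.9512) → (-0.6726, 0.6726)
(|100⟩, |110⟩): (a, b) = (0, 0.3085) → (0.2181, -0.2181)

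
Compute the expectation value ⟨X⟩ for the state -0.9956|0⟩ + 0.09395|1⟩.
-0.1871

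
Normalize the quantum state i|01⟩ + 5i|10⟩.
0.1961i|01⟩ + 0.9806i|10⟩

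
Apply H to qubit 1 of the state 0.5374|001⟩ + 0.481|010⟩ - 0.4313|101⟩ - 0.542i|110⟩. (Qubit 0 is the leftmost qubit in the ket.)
0.3401|000⟩ + 0.38|001⟩ - 0.3401|010⟩ + 0.38|011⟩ - 0.3833i|100⟩ - 0.305|101⟩ + 0.3833i|110⟩ - 0.305|111⟩

H on qubit 1 mixes each pair of kets that differ only in qubit 1: amplitudes (a, b) of (|…0…⟩, |…1…⟩) become ((a + b)/√2, (a − b)/√2). Kets absent from the input have amplitude 0.
(|000⟩, |010⟩): (a, b) = (0, 0.481) → (0.3401, -0.3401)
(|001⟩, |011⟩): (a, b) = (0.5374, 0) → (0.38, 0.38)
(|100⟩, |110⟩): (a, b) = (0, -0.542i) → (-0.3833i, 0.3833i)
(|101⟩, |111⟩): (a, b) = (-0.4313, 0) → (-0.305, -0.305)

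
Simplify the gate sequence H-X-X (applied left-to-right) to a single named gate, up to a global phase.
H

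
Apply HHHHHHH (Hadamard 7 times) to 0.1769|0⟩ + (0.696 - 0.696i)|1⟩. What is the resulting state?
(0.6172 - 0.4921i)|0⟩ + (-0.3671 + 0.4921i)|1⟩

H² = I, so H^7 = H: a single Hadamard. With (a, b) = (0.1769, (0.696 - 0.696i)), H gives ((a + b)/√2, (a − b)/√2) = ((0.6172 - 0.4921i), (-0.3671 + 0.4921i)).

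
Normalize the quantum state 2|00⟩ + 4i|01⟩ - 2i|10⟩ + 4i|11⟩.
0.3162|00⟩ + 0.6325i|01⟩ - 0.3162i|10⟩ + 0.6325i|11⟩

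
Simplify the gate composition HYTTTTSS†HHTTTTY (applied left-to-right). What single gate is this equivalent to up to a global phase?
H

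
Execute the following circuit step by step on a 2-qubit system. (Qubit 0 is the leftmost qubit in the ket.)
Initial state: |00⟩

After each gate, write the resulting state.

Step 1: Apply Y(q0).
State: i|10⟩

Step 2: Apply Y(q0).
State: |00⟩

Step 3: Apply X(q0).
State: |10⟩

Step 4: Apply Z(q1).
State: |10⟩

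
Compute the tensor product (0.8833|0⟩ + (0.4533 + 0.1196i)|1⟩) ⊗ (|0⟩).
0.8833|00⟩ + (0.4533 + 0.1196i)|10⟩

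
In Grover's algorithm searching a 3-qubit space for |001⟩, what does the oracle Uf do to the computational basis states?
Uf|x⟩ = -|x⟩ if x = 001, else |x⟩ (phase flip on target)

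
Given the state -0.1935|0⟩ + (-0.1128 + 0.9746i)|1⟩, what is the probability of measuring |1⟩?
0.9626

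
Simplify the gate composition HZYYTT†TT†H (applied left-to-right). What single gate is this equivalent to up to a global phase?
X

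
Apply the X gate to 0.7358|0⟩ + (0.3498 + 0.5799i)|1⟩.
(0.3498 + 0.5799i)|0⟩ + 0.7358|1⟩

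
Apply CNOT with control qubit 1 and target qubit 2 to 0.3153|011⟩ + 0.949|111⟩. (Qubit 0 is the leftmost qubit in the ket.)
0.3153|010⟩ + 0.949|110⟩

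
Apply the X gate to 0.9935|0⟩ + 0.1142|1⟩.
0.1142|0⟩ + 0.9935|1⟩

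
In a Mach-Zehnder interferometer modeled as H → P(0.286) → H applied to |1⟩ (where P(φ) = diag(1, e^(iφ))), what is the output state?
(0.02031 - 0.1411i)|0⟩ + (0.9797 + 0.1411i)|1⟩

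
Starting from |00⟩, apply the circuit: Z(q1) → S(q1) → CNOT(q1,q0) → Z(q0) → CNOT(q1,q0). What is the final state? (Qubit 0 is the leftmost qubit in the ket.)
|00⟩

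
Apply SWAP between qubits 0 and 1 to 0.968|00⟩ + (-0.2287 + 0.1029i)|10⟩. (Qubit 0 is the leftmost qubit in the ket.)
0.968|00⟩ + (-0.2287 + 0.1029i)|01⟩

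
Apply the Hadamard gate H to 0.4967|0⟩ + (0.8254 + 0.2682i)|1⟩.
(0.9349 + 0.1896i)|0⟩ + (-0.2324 - 0.1896i)|1⟩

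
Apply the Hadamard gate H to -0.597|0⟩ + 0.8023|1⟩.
0.1452|0⟩ - 0.9895|1⟩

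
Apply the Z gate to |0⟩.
|0⟩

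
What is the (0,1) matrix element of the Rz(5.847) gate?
0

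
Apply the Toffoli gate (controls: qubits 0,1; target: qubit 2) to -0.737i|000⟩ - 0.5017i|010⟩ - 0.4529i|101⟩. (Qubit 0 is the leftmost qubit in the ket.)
-0.737i|000⟩ - 0.5017i|010⟩ - 0.4529i|101⟩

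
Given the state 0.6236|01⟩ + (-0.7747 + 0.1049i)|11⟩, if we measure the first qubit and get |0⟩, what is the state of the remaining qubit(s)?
|1⟩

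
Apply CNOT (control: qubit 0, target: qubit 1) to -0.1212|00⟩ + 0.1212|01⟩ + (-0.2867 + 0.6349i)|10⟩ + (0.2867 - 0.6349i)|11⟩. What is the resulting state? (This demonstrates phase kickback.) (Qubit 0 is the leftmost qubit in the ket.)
-0.1212|00⟩ + 0.1212|01⟩ + (0.2867 - 0.6349i)|10⟩ + (-0.2867 + 0.6349i)|11⟩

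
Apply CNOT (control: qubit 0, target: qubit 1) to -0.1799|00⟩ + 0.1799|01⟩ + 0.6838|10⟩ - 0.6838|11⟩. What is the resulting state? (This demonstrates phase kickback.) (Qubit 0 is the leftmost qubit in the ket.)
-0.1799|00⟩ + 0.1799|01⟩ - 0.6838|10⟩ + 0.6838|11⟩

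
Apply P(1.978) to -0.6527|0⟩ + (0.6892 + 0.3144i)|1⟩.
-0.6527|0⟩ + (-0.5616 + 0.5083i)|1⟩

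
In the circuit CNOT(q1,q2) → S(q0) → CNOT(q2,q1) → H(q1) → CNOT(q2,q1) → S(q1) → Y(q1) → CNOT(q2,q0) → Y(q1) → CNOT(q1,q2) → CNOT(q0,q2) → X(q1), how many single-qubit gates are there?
6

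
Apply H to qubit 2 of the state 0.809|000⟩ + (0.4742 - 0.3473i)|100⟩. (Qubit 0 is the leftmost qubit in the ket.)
0.572|000⟩ + 0.572|001⟩ + (0.3353 - 0.2456i)|100⟩ + (0.3353 - 0.2456i)|101⟩

H on qubit 2 mixes each pair of kets that differ only in qubit 2: amplitudes (a, b) of (|…0…⟩, |…1…⟩) become ((a + b)/√2, (a − b)/√2). Kets absent from the input have amplitude 0.
(|000⟩, |001⟩): (a, b) = (0.809, 0) → (0.572, 0.572)
(|100⟩, |101⟩): (a, b) = ((0.4742 - 0.3473i), 0) → ((0.3353 - 0.2456i), (0.3353 - 0.2456i))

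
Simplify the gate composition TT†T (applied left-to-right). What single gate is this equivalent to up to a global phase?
T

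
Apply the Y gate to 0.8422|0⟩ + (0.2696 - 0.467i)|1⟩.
(-0.467 - 0.2696i)|0⟩ + 0.8422i|1⟩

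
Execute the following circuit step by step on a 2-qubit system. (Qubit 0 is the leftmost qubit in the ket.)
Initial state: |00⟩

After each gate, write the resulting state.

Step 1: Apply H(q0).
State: 1/√2|00⟩ + 1/√2|10⟩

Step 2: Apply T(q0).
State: 1/√2|00⟩ + (1/2 + (1/2)i)|10⟩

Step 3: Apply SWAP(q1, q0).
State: 1/√2|00⟩ + (1/2 + (1/2)i)|01⟩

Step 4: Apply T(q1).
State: 1/√2|00⟩ + (1/√2)i|01⟩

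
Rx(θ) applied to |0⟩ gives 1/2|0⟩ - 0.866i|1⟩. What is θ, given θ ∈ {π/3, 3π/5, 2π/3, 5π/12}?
2π/3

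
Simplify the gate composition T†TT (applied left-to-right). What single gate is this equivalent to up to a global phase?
T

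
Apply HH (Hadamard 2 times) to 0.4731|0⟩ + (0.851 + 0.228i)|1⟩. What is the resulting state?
0.4731|0⟩ + (0.851 + 0.228i)|1⟩

H² = I, so an even number of Hadamards cancels: H^2 = I and the state is unchanged.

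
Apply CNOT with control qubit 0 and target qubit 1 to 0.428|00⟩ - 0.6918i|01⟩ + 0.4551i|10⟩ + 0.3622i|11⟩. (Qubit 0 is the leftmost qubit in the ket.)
0.428|00⟩ - 0.6918i|01⟩ + 0.3622i|10⟩ + 0.4551i|11⟩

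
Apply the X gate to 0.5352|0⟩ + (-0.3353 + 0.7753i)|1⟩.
(-0.3353 + 0.7753i)|0⟩ + 0.5352|1⟩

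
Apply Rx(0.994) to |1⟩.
-0.4768i|0⟩ + 0.879|1⟩

Rx(0.994) = [[cos(θ/2), −i·sin(θ/2)], [−i·sin(θ/2), cos(θ/2)]]; θ = 0.994, cos(θ/2) ≈ 0.879017, sin(θ/2) ≈ 0.476791.
With a = amp(|0⟩) = 0 and b = amp(|1⟩) = 1:
new amp(|0⟩) = (0.879017)·a + (-0.476791i)·b = -0.4768i
new amp(|1⟩) = (-0.476791i)·a + (0.879017)·b = 0.879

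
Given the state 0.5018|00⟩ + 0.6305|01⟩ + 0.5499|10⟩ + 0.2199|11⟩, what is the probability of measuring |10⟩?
0.3024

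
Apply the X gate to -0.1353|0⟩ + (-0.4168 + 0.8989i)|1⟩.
(-0.4168 + 0.8989i)|0⟩ - 0.1353|1⟩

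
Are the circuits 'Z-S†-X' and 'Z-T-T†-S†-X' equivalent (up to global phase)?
Yes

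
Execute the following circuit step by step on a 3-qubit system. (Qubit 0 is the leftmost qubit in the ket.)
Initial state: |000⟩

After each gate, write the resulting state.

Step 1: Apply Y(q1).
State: i|010⟩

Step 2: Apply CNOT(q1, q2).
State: i|011⟩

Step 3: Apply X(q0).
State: i|111⟩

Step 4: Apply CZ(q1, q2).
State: -i|111⟩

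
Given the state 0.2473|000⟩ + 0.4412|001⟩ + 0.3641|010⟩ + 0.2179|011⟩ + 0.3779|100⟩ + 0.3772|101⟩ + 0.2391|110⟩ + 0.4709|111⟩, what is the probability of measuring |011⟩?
0.04748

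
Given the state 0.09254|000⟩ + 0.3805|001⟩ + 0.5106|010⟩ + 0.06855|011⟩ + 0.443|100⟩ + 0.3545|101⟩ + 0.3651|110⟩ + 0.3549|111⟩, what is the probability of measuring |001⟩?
0.1448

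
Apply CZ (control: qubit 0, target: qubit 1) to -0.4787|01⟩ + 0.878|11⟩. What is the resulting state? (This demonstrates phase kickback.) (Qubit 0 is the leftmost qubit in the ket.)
-0.4787|01⟩ - 0.878|11⟩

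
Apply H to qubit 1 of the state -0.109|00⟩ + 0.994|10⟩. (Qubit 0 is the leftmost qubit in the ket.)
-0.07707|00⟩ - 0.07707|01⟩ + 0.7029|10⟩ + 0.7029|11⟩

H on qubit 1 mixes each pair of kets that differ only in qubit 1: amplitudes (a, b) of (|…0…⟩, |…1…⟩) become ((a + b)/√2, (a − b)/√2). Kets absent from the input have amplitude 0.
(|00⟩, |01⟩): (a, b) = (-0.109, 0) → (-0.07707, -0.07707)
(|10⟩, |11⟩): (a, b) = (0.994, 0) → (0.7029, 0.7029)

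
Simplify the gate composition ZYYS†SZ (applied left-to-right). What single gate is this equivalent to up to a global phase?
I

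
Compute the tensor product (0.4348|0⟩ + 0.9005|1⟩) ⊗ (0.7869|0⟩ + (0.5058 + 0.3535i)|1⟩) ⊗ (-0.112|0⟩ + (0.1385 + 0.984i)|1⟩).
-0.03832|000⟩ + (0.04739 + 0.3367i)|001⟩ + (-0.02463 - 0.01721i)|010⟩ + (-0.1208 + 0.2377i)|011⟩ - 0.07936|100⟩ + (0.09814 + 0.6973i)|101⟩ + (-0.05101 - 0.03565i)|110⟩ + (-0.2502 + 0.4923i)|111⟩

amp(|b₁b₂…⟩) = product of the factor amplitudes for bits b₁, b₂, …; only kets whose every factor amplitude is nonzero survive.
|000⟩: (0.4348)(0.7869)(-0.112) = -0.03832
|001⟩: (0.4348)(0.7869)(0.1385 + 0.984i) = (0.04739 + 0.3367i)
|010⟩: (0.4348)(0.5058 + 0.3535i)(-0.112) = (-0.02463 - 0.01721i)
|011⟩: (0.4348)(0.5058 + 0.3535i)(0.1385 + 0.984i) = (-0.1208 + 0.2377i)
|100⟩: (0.9005)(0.7869)(-0.112) = -0.07936
|101⟩: (0.9005)(0.7869)(0.1385 + 0.984i) = (0.09814 + 0.6973i)
|110⟩: (0.9005)(0.5058 + 0.3535i)(-0.112) = (-0.05101 - 0.03565i)
|111⟩: (0.9005)(0.5058 + 0.3535i)(0.1385 + 0.984i) = (-0.2502 + 0.4923i)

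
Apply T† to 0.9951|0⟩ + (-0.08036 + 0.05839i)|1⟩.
0.9951|0⟩ + (-0.01554 + 0.09811i)|1⟩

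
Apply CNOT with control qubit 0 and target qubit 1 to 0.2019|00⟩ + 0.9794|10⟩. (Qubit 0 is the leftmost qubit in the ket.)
0.2019|00⟩ + 0.9794|11⟩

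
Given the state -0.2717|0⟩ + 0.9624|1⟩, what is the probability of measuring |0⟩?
0.07382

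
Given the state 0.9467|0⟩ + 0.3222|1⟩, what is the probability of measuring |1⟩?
0.1038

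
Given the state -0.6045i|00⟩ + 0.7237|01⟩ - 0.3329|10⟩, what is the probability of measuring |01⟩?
0.5237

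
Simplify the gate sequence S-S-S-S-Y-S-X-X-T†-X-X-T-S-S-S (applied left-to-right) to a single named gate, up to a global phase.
Y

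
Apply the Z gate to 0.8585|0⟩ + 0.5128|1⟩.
0.8585|0⟩ - 0.5128|1⟩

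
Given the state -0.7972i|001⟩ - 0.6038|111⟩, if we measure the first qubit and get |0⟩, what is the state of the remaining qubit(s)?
-i|01⟩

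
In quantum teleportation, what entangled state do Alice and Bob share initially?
Bell state |Φ+⟩ = (|00⟩ + |11⟩)/√2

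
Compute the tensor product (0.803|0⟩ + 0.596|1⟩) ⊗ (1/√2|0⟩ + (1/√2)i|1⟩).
0.5678|00⟩ + 0.5678i|01⟩ + 0.4214|10⟩ + 0.4214i|11⟩

amp(|b₁b₂…⟩) = product of the factor amplitudes for bits b₁, b₂, …; only kets whose every factor amplitude is nonzero survive.
|00⟩: (0.803)(1/√2) = 0.5678
|01⟩: (0.803)((1/√2)i) = 0.5678i
|10⟩: (0.596)(1/√2) = 0.4214
|11⟩: (0.596)((1/√2)i) = 0.4214i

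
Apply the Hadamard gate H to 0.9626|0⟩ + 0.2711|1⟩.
0.8724|0⟩ + 0.489|1⟩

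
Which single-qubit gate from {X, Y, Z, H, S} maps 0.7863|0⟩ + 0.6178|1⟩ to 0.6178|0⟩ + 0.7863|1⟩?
X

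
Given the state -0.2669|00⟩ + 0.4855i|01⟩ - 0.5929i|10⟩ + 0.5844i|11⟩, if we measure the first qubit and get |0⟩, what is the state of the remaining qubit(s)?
-0.4817|0⟩ + 0.8763i|1⟩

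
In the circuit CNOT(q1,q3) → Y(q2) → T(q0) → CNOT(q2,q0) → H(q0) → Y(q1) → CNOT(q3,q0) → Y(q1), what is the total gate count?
8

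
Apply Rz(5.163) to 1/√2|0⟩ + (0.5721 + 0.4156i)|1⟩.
(-0.5991 - 0.3757i)|0⟩ + (-0.7055 - 0.04816i)|1⟩

Rz(5.163) = [[e^(−iθ/2), 0], [0, e^(iθ/2)]] with e^(±iθ/2) = cos(θ/2) ± i·sin(θ/2); θ = 5.163, cos(θ/2) ≈ -0.847206, sin(θ/2) ≈ 0.531265.
With a = amp(|0⟩) = 1/√2 and b = amp(|1⟩) = (0.5721 + 0.4156i):
new amp(|0⟩) = (-0.847206 - 0.531265i)·a = (-0.5991 - 0.3757i)
new amp(|1⟩) = (-0.847206 + 0.531265i)·b = (-0.7055 - 0.04816i)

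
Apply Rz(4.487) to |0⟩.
(-0.6231 - 0.7821i)|0⟩

Rz(4.487) = [[e^(−iθ/2), 0], [0, e^(iθ/2)]] with e^(±iθ/2) = cos(θ/2) ± i·sin(θ/2); θ = 4.487, cos(θ/2) ≈ -0.623103, sin(θ/2) ≈ 0.78214.
With a = amp(|0⟩) = 1 and b = amp(|1⟩) = 0:
new amp(|0⟩) = (-0.623103 - 0.78214i)·a = (-0.6231 - 0.7821i)
new amp(|1⟩) = (-0.623103 + 0.78214i)·b = 0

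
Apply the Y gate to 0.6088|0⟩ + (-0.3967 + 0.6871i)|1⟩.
(0.6871 + 0.3967i)|0⟩ + 0.6088i|1⟩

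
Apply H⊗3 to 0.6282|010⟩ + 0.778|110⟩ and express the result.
0.4972|000⟩ + 0.4972|001⟩ - 0.4972|010⟩ - 0.4972|011⟩ - 0.05296|100⟩ - 0.05296|101⟩ + 0.05296|110⟩ + 0.05296|111⟩

H⊗3 gives amp(|y⟩) = (1/2√2) Σ_x (−1)^(x·y) amp(|x⟩), where x·y is the number of positions in which both x and y have a 1.
|000⟩: (0.6282 + 0.778)/(2√2) = 0.4972
|001⟩: (0.6282 + 0.778)/(2√2) = 0.4972
|010⟩: (-0.6282 - 0.778)/(2√2) = -0.4972
|011⟩: (-0.6282 - 0.778)/(2√2) = -0.4972
|100⟩: (0.6282 - 0.778)/(2√2) = -0.05296
|101⟩: (0.6282 - 0.778)/(2√2) = -0.05296
|110⟩: (-0.6282 + 0.778)/(2√2) = 0.05296
|111⟩: (-0.6282 + 0.778)/(2√2) = 0.05296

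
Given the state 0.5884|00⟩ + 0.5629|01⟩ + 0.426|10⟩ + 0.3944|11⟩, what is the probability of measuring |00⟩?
0.3462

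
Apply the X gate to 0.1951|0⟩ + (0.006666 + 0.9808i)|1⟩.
(0.006666 + 0.9808i)|0⟩ + 0.1951|1⟩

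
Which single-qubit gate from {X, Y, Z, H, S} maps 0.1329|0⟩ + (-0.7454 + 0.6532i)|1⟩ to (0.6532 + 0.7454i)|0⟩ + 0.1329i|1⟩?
Y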